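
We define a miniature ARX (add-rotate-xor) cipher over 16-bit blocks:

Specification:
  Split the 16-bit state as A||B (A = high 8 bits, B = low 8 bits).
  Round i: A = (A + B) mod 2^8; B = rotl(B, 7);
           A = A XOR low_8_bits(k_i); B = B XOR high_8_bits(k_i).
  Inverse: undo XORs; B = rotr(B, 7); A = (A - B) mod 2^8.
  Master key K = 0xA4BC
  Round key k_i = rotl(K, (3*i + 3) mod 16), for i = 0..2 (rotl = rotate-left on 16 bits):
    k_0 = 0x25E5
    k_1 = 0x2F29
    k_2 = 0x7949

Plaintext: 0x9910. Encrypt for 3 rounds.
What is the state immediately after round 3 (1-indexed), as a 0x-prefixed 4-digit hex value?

0x40A5

s_0 = plaintext = 0x9910
s_1 = Round(s_0, k_0) = 0x4C2D
s_2 = Round(s_1, k_1) = 0x50B9
s_3 = Round(s_2, k_2) = 0x40A5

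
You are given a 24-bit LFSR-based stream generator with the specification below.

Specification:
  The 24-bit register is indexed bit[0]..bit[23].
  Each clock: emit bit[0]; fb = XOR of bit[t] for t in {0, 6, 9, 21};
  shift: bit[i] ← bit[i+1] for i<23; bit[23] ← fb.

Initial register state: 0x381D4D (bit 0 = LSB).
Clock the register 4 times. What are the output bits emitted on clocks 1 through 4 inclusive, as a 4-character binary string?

reg_0 = 0x381D4D
clock 1: out=1, reg = 0x9C0EA6
clock 2: out=0, reg = 0xCE0753
clock 3: out=1, reg = 0xE703A9
clock 4: out=1, reg = 0xF381D4

1011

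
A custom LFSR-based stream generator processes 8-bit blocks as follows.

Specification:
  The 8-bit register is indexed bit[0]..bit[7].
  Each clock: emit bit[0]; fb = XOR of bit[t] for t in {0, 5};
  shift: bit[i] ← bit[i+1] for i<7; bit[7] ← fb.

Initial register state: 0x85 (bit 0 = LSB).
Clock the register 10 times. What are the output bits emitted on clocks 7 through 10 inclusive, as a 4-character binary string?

0110

reg_0 = 0x85
clock 1: out=1, reg = 0xC2
clock 2: out=0, reg = 0x61
clock 3: out=1, reg = 0x30
clock 4: out=0, reg = 0x98
clock 5: out=0, reg = 0x4C
clock 6: out=0, reg = 0x26
clock 7: out=0, reg = 0x93
clock 8: out=1, reg = 0xC9
clock 9: out=1, reg = 0xE4
clock 10: out=0, reg = 0xF2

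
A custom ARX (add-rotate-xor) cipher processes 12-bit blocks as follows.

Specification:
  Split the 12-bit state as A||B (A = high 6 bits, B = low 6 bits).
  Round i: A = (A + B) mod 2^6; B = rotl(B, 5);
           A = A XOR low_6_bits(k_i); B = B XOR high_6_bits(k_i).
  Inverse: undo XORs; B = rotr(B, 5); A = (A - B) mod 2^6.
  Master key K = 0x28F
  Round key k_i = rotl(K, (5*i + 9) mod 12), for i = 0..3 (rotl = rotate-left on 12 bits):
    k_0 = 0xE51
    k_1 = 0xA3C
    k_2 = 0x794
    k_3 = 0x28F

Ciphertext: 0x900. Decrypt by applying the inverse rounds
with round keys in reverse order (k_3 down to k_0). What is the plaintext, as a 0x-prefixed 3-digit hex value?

s_0 = ciphertext = 0x900
s_1 = InvRound(s_0, k_3) = 0x5D4
s_2 = InvRound(s_1, k_2) = 0xBD4
s_3 = InvRound(s_2, k_1) = 0x6B9
s_4 = InvRound(s_3, k_0) = 0x2C0

0x2C0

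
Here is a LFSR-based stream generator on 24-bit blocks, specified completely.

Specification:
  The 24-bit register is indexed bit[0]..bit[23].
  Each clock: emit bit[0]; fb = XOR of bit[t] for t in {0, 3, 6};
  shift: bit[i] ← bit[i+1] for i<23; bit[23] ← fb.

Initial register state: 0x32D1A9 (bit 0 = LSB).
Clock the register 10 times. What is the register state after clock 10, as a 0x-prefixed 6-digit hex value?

reg_0 = 0x32D1A9
clock 1: out=1, reg = 0x1968D4
clock 2: out=0, reg = 0x8CB46A
clock 3: out=0, reg = 0x465A35
clock 4: out=1, reg = 0xA32D1A
clock 5: out=0, reg = 0xD1968D
clock 6: out=1, reg = 0x68CB46
clock 7: out=0, reg = 0xB465A3
clock 8: out=1, reg = 0xDA32D1
clock 9: out=1, reg = 0x6D1968
clock 10: out=0, reg = 0x368CB4

0x368CB4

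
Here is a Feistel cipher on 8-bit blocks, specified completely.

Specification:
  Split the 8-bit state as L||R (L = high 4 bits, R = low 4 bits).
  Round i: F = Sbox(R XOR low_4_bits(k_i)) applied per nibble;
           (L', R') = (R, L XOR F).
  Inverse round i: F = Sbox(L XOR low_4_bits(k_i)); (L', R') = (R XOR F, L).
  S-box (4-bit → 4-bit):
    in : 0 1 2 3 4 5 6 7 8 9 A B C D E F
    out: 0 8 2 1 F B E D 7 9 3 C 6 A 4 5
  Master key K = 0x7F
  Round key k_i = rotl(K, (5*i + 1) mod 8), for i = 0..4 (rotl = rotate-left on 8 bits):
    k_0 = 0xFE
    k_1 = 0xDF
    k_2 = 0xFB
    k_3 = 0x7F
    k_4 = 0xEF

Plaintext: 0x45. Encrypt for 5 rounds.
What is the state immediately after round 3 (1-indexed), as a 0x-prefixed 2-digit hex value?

0x89

s_0 = plaintext = 0x45
s_1 = Round(s_0, k_0) = 0x58
s_2 = Round(s_1, k_1) = 0x88
s_3 = Round(s_2, k_2) = 0x89
s_4 = Round(s_3, k_3) = 0x96
s_5 = Round(s_4, k_4) = 0x60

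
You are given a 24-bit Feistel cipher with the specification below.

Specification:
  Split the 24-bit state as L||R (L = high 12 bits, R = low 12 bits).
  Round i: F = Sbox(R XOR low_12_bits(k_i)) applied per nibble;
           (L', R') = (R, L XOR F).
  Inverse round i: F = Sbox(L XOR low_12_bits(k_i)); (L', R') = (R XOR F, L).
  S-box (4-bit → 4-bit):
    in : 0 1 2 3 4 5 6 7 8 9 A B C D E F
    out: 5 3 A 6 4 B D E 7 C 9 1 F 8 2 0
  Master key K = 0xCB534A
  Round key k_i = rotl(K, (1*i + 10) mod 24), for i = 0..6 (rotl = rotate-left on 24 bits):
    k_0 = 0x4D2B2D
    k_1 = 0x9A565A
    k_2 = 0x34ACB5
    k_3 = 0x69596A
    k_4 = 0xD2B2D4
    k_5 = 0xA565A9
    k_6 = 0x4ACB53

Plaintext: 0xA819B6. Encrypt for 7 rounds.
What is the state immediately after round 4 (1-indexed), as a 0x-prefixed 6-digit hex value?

0x7296C9

s_0 = plaintext = 0xA819B6
s_1 = Round(s_0, k_0) = 0x9B6040
s_2 = Round(s_1, k_1) = 0x04048F
s_3 = Round(s_2, k_2) = 0x48F729
s_4 = Round(s_3, k_3) = 0x7296C9
s_5 = Round(s_4, k_4) = 0x6C9311
s_6 = Round(s_5, k_5) = 0x311BDE
s_7 = Round(s_6, k_6) = 0xBDE669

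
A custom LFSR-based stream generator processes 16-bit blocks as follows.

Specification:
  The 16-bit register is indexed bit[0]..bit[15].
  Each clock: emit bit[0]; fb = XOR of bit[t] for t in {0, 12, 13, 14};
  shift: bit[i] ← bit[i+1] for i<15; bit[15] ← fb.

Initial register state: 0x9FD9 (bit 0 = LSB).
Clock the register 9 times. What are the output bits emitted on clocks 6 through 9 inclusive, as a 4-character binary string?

0111

reg_0 = 0x9FD9
clock 1: out=1, reg = 0x4FEC
clock 2: out=0, reg = 0xA7F6
clock 3: out=0, reg = 0xD3FB
clock 4: out=1, reg = 0xE9FD
clock 5: out=1, reg = 0xF4FE
clock 6: out=0, reg = 0xFA7F
clock 7: out=1, reg = 0x7D3F
clock 8: out=1, reg = 0x3E9F
clock 9: out=1, reg = 0x9F4F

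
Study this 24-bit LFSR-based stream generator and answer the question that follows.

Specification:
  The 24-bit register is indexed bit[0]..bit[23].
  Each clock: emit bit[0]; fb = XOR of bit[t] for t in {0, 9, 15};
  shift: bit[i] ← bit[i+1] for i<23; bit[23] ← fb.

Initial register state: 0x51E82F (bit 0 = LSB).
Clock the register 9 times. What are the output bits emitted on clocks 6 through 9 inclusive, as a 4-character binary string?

reg_0 = 0x51E82F
clock 1: out=1, reg = 0x28F417
clock 2: out=1, reg = 0x147A0B
clock 3: out=1, reg = 0x0A3D05
clock 4: out=1, reg = 0x851E82
clock 5: out=0, reg = 0xC28F41
clock 6: out=1, reg = 0xE147A0
clock 7: out=0, reg = 0xF0A3D0
clock 8: out=0, reg = 0x7851E8
clock 9: out=0, reg = 0x3C28F4

1000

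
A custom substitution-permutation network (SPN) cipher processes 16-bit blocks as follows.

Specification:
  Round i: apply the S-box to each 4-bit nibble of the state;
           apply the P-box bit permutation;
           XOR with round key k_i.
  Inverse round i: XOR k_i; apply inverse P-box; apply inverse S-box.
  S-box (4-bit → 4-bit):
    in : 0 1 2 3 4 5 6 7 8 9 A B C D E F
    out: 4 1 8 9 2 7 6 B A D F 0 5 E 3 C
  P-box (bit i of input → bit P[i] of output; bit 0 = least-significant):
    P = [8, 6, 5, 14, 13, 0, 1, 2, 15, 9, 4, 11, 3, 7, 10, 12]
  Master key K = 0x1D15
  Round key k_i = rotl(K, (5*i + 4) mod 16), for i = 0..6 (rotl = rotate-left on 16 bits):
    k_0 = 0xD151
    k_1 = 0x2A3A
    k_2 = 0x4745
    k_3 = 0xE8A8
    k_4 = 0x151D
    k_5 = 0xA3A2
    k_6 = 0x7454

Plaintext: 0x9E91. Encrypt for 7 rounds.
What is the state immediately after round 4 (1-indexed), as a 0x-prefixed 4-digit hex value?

s_0 = plaintext = 0x9E91
s_1 = Round(s_0, k_0) = 0x665F
s_2 = Round(s_1, k_1) = 0x4C89
s_3 = Round(s_2, k_2) = 0x86F0
s_4 = Round(s_3, k_3) = 0xFA1E
s_5 = Round(s_4, k_4) = 0xAA4D
s_6 = Round(s_5, k_5) = 0x7D5B
s_7 = Round(s_6, k_6) = 0x4ECF

0xFA1E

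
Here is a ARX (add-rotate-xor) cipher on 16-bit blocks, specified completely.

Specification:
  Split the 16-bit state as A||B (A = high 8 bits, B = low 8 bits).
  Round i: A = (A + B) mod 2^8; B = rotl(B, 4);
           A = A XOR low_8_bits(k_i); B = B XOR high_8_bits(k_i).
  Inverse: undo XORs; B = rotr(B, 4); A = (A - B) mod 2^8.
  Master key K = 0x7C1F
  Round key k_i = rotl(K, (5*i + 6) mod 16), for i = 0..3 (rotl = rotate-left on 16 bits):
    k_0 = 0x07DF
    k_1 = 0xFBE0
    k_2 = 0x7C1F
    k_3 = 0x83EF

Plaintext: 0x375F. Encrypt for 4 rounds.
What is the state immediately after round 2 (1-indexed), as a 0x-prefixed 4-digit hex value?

0xDBD4

s_0 = plaintext = 0x375F
s_1 = Round(s_0, k_0) = 0x49F2
s_2 = Round(s_1, k_1) = 0xDBD4
s_3 = Round(s_2, k_2) = 0xB031
s_4 = Round(s_3, k_3) = 0x0E90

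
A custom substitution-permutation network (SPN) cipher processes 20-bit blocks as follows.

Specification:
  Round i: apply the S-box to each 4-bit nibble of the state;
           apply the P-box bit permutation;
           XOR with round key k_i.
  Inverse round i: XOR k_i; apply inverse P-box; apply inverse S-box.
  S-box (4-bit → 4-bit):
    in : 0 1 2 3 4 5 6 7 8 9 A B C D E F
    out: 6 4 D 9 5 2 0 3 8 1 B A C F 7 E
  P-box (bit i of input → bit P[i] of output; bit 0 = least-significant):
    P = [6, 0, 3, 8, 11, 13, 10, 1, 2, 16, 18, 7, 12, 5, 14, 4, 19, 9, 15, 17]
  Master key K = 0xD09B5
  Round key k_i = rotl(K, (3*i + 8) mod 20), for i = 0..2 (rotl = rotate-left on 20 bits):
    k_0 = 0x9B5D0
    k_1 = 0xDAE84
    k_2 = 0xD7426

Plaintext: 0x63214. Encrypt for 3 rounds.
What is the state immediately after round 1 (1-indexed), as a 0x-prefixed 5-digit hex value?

0xDA10C

s_0 = plaintext = 0x63214
s_1 = Round(s_0, k_0) = 0xDA10C
s_2 = Round(s_1, k_1) = 0x319BC
s_3 = Round(s_2, k_2) = 0x71528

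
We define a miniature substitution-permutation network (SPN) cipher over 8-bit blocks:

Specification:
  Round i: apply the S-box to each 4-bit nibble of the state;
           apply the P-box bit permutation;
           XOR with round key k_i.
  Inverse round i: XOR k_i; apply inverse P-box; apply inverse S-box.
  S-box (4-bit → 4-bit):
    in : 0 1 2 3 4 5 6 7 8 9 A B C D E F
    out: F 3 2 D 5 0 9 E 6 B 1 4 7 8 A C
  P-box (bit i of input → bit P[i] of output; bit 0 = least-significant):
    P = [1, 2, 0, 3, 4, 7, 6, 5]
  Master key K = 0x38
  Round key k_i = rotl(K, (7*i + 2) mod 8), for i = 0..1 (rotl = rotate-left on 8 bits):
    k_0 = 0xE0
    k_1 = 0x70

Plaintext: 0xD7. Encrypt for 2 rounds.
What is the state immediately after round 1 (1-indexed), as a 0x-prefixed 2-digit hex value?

0xCD

s_0 = plaintext = 0xD7
s_1 = Round(s_0, k_0) = 0xCD
s_2 = Round(s_1, k_1) = 0xA8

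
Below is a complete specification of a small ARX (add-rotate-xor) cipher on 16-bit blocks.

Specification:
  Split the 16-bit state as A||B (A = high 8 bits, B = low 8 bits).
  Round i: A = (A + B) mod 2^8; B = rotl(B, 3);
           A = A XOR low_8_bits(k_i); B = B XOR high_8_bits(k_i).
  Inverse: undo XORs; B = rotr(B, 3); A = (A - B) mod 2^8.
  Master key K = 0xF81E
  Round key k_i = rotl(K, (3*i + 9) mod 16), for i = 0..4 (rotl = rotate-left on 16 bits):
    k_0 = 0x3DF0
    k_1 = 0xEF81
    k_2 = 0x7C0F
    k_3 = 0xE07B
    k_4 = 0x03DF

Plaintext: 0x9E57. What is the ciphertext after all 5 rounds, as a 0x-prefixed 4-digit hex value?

0x7EBC

s_0 = plaintext = 0x9E57
s_1 = Round(s_0, k_0) = 0x0587
s_2 = Round(s_1, k_1) = 0x0DD3
s_3 = Round(s_2, k_2) = 0xEFE2
s_4 = Round(s_3, k_3) = 0xAAF7
s_5 = Round(s_4, k_4) = 0x7EBC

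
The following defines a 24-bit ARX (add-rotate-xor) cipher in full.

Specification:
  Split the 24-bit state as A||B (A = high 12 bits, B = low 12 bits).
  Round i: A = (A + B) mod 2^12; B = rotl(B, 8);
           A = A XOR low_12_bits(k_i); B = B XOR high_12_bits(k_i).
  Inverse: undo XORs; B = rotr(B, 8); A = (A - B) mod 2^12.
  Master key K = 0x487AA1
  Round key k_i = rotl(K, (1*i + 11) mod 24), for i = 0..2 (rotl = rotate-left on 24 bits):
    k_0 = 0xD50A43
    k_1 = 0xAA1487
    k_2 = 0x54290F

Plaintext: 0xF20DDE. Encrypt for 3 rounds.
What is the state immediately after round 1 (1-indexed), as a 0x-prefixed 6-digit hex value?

s_0 = plaintext = 0xF20DDE
s_1 = Round(s_0, k_0) = 0x6BD38D
s_2 = Round(s_1, k_1) = 0xECD799
s_3 = Round(s_2, k_2) = 0xF69C3B

0x6BD38D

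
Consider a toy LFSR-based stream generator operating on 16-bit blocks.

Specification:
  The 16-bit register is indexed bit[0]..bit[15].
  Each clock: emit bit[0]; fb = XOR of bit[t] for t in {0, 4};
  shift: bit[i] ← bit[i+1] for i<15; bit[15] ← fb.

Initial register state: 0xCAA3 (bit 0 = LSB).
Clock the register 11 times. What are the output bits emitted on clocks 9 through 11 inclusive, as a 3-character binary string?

010

reg_0 = 0xCAA3
clock 1: out=1, reg = 0xE551
clock 2: out=1, reg = 0x72A8
clock 3: out=0, reg = 0x3954
clock 4: out=0, reg = 0x9CAA
clock 5: out=0, reg = 0x4E55
clock 6: out=1, reg = 0x272A
clock 7: out=0, reg = 0x1395
clock 8: out=1, reg = 0x09CA
clock 9: out=0, reg = 0x04E5
clock 10: out=1, reg = 0x8272
clock 11: out=0, reg = 0xC139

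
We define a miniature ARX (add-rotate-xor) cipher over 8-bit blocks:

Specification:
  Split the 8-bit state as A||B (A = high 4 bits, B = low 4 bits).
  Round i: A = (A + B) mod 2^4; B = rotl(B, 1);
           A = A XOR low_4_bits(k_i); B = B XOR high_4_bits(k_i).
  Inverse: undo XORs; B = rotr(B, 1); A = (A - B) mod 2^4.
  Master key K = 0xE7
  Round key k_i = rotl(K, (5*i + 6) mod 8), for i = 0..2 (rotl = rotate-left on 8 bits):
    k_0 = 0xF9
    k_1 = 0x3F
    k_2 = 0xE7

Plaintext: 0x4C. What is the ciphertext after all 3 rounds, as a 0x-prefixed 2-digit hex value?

s_0 = plaintext = 0x4C
s_1 = Round(s_0, k_0) = 0x96
s_2 = Round(s_1, k_1) = 0x0F
s_3 = Round(s_2, k_2) = 0x81

0x81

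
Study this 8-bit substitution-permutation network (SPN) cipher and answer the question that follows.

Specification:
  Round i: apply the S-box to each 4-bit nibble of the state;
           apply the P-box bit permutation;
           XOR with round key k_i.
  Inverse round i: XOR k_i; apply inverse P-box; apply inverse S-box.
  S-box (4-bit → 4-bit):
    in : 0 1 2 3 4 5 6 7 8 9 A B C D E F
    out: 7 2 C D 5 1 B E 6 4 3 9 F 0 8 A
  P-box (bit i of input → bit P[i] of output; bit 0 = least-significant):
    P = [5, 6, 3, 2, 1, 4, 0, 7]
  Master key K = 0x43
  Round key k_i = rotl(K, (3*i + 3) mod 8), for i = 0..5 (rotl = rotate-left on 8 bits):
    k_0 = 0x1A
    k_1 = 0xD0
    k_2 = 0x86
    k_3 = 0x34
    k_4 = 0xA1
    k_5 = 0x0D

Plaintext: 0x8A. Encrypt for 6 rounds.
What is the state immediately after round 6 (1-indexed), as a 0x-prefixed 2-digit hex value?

0x82

s_0 = plaintext = 0x8A
s_1 = Round(s_0, k_0) = 0x6B
s_2 = Round(s_1, k_1) = 0x66
s_3 = Round(s_2, k_2) = 0x70
s_4 = Round(s_3, k_3) = 0xCD
s_5 = Round(s_4, k_4) = 0x32
s_6 = Round(s_5, k_5) = 0x82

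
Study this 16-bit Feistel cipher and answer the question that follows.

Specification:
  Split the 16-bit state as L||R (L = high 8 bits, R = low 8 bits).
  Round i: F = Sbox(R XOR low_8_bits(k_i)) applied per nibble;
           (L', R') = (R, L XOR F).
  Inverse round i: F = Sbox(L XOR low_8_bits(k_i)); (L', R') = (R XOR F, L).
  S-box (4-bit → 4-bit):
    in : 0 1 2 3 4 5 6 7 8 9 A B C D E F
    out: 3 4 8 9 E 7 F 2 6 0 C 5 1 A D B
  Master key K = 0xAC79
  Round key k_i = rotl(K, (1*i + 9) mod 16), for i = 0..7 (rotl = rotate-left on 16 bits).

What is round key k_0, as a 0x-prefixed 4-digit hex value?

0xF358

K = 0xAC79
k_0 = rotl(K, (1*0+9) mod 16) = rotl(K, 9) = 0xF358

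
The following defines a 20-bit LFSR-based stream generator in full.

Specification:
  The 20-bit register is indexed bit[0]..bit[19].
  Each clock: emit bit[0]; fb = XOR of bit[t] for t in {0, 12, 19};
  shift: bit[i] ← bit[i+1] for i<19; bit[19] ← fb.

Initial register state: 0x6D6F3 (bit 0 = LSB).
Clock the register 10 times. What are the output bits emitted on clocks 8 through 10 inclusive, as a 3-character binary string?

101

reg_0 = 0x6D6F3
clock 1: out=1, reg = 0x36B79
clock 2: out=1, reg = 0x9B5BC
clock 3: out=0, reg = 0x4DADE
clock 4: out=0, reg = 0xA6D6F
clock 5: out=1, reg = 0x536B7
clock 6: out=1, reg = 0x29B5B
clock 7: out=1, reg = 0x14DAD
clock 8: out=1, reg = 0x8A6D6
clock 9: out=0, reg = 0xC536B
clock 10: out=1, reg = 0xE29B5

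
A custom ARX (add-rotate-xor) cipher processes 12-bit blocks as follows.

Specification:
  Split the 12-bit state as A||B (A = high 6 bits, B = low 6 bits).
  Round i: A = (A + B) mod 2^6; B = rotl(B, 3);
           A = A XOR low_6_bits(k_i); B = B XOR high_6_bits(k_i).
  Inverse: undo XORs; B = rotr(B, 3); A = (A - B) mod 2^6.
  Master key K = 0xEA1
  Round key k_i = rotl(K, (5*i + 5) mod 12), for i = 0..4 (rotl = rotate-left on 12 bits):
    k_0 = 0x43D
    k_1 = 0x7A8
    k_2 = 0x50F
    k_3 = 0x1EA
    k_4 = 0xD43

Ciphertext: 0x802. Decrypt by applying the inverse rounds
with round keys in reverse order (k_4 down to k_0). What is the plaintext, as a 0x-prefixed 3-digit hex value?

s_0 = ciphertext = 0x802
s_1 = InvRound(s_0, k_4) = 0x97E
s_2 = InvRound(s_1, k_3) = 0x00F
s_3 = InvRound(s_2, k_2) = 0xD1B
s_4 = InvRound(s_3, k_1) = 0xD28
s_5 = InvRound(s_4, k_0) = 0x087

0x087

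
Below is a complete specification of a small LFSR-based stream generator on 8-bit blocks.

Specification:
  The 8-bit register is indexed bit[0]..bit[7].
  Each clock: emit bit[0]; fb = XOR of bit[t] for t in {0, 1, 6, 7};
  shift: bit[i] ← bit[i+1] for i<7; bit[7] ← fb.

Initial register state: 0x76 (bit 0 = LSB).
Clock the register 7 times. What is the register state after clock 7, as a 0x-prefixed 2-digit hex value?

0xE8

reg_0 = 0x76
clock 1: out=0, reg = 0x3B
clock 2: out=1, reg = 0x1D
clock 3: out=1, reg = 0x8E
clock 4: out=0, reg = 0x47
clock 5: out=1, reg = 0xA3
clock 6: out=1, reg = 0xD1
clock 7: out=1, reg = 0xE8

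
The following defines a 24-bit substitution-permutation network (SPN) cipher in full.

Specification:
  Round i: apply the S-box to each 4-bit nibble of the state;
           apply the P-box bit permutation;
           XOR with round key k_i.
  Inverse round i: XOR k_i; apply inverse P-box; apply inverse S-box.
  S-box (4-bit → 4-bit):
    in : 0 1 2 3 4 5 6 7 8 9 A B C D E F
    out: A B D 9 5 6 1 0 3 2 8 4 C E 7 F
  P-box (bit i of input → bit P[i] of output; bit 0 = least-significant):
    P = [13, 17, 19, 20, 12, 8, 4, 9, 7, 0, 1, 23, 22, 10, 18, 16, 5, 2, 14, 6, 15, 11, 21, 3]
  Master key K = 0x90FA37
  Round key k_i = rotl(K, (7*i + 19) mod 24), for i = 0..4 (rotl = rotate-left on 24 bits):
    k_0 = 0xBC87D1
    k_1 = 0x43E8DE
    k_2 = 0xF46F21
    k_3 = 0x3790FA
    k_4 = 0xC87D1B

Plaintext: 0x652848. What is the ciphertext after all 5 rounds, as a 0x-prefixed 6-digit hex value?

0x8CAE8F

s_0 = plaintext = 0x652848
s_1 = Round(s_0, k_0) = 0xFB7744
s_2 = Round(s_1, k_1) = 0x6B10C6
s_3 = Round(s_2, k_2) = 0x358930
s_4 = Round(s_3, k_3) = 0x6546F7
s_5 = Round(s_4, k_4) = 0x8CAE8F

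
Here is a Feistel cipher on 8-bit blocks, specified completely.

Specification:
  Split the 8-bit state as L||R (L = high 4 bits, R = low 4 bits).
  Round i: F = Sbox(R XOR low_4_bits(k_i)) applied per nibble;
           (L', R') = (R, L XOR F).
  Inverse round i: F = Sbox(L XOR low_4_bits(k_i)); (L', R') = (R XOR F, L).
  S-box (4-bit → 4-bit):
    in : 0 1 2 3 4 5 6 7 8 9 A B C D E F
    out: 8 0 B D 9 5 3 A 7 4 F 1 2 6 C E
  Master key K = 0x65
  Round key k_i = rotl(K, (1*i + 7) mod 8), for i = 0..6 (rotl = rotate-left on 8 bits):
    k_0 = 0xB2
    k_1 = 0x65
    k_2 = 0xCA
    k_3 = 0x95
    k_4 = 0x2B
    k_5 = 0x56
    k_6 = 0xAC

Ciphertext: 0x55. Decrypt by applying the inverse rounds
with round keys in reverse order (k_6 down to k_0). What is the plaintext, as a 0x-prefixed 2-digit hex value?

0x81

s_0 = ciphertext = 0x55
s_1 = InvRound(s_0, k_6) = 0x15
s_2 = InvRound(s_1, k_5) = 0xF1
s_3 = InvRound(s_2, k_4) = 0x8F
s_4 = InvRound(s_3, k_3) = 0x98
s_5 = InvRound(s_4, k_2) = 0x59
s_6 = InvRound(s_5, k_1) = 0x15
s_7 = InvRound(s_6, k_0) = 0x81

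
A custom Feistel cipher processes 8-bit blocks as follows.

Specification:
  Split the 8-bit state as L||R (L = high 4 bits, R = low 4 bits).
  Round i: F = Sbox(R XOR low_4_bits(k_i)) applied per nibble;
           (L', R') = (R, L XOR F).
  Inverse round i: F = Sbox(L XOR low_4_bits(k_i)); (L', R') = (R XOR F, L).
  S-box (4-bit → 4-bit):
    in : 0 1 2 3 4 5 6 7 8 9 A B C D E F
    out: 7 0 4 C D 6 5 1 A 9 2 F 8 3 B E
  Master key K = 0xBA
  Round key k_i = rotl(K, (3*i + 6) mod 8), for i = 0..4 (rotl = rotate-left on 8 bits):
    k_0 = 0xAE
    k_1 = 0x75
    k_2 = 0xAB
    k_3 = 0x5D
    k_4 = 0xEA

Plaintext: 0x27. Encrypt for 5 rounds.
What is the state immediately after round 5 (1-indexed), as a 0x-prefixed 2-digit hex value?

0xDB

s_0 = plaintext = 0x27
s_1 = Round(s_0, k_0) = 0x7B
s_2 = Round(s_1, k_1) = 0xBC
s_3 = Round(s_2, k_2) = 0xCA
s_4 = Round(s_3, k_3) = 0xAD
s_5 = Round(s_4, k_4) = 0xDB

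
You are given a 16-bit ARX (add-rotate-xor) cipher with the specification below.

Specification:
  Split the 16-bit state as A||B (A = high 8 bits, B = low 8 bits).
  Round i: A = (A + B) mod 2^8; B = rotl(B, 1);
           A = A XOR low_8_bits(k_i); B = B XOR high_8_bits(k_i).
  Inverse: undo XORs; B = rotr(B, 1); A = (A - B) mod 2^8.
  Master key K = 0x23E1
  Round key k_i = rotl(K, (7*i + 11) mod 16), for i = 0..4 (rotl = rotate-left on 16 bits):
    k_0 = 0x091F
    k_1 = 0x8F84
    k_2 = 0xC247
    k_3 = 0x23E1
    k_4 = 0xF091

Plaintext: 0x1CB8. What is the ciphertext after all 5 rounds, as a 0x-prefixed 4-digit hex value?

s_0 = plaintext = 0x1CB8
s_1 = Round(s_0, k_0) = 0xCB78
s_2 = Round(s_1, k_1) = 0xC77F
s_3 = Round(s_2, k_2) = 0x013C
s_4 = Round(s_3, k_3) = 0xDC5B
s_5 = Round(s_4, k_4) = 0xA646

0xA646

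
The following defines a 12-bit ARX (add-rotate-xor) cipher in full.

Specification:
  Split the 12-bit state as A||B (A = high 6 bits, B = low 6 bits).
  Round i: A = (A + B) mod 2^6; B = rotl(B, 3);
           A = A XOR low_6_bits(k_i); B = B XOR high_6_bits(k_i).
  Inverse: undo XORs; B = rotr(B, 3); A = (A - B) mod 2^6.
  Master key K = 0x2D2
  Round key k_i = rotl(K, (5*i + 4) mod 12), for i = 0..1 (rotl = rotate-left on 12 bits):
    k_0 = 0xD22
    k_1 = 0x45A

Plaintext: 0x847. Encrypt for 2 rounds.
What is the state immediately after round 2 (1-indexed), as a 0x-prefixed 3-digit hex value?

s_0 = plaintext = 0x847
s_1 = Round(s_0, k_0) = 0x28C
s_2 = Round(s_1, k_1) = 0x330

0x330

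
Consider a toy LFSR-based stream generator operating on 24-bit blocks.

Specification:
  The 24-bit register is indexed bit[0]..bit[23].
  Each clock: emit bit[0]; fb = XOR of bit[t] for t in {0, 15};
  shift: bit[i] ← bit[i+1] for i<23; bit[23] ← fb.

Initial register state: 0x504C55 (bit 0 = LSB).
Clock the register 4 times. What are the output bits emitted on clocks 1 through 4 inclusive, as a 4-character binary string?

1010

reg_0 = 0x504C55
clock 1: out=1, reg = 0xA8262A
clock 2: out=0, reg = 0x541315
clock 3: out=1, reg = 0xAA098A
clock 4: out=0, reg = 0x5504C5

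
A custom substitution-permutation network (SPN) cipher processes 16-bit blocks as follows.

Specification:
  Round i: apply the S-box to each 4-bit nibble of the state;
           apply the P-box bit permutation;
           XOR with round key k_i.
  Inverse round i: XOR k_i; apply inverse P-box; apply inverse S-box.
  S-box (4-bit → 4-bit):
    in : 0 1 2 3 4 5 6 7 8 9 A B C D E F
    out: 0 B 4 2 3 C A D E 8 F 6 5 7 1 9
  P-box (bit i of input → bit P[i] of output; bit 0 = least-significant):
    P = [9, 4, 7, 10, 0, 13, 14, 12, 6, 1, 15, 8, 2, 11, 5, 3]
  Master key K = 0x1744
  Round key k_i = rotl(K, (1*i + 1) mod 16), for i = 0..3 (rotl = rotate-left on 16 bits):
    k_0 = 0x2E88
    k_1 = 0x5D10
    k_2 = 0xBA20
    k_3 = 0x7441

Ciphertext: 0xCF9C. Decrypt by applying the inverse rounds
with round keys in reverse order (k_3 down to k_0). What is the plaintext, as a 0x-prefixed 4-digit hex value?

0x96DE

s_0 = ciphertext = 0xCF9C
s_1 = InvRound(s_0, k_3) = 0x171D
s_2 = InvRound(s_1, k_2) = 0xA546
s_3 = InvRound(s_2, k_1) = 0x4D83
s_4 = InvRound(s_3, k_0) = 0x96DE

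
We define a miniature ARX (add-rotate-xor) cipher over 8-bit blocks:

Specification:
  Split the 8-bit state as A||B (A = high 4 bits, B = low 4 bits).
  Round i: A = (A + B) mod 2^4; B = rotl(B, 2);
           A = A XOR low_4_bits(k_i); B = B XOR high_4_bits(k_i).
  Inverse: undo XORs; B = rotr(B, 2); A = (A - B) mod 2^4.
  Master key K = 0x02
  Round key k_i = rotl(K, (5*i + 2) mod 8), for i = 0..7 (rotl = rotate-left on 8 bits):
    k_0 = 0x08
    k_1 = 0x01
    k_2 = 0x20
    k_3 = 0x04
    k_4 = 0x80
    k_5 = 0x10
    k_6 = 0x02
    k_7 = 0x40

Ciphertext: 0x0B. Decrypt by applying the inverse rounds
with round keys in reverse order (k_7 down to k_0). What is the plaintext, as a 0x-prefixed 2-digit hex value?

s_0 = ciphertext = 0x0B
s_1 = InvRound(s_0, k_7) = 0x1F
s_2 = InvRound(s_1, k_6) = 0x4F
s_3 = InvRound(s_2, k_5) = 0x9B
s_4 = InvRound(s_3, k_4) = 0xDC
s_5 = InvRound(s_4, k_3) = 0x63
s_6 = InvRound(s_5, k_2) = 0x24
s_7 = InvRound(s_6, k_1) = 0x21
s_8 = InvRound(s_7, k_0) = 0x64

0x64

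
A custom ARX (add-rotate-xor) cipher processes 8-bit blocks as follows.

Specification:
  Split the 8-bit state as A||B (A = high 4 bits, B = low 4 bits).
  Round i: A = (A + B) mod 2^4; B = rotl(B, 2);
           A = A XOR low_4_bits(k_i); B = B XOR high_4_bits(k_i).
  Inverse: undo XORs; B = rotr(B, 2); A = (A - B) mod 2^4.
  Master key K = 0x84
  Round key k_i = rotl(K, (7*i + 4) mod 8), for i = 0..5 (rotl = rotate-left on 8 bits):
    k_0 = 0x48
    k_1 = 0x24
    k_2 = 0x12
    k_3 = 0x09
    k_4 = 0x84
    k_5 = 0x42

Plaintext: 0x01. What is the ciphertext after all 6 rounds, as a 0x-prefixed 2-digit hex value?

0x00

s_0 = plaintext = 0x01
s_1 = Round(s_0, k_0) = 0x90
s_2 = Round(s_1, k_1) = 0xD2
s_3 = Round(s_2, k_2) = 0xD9
s_4 = Round(s_3, k_3) = 0xF6
s_5 = Round(s_4, k_4) = 0x11
s_6 = Round(s_5, k_5) = 0x00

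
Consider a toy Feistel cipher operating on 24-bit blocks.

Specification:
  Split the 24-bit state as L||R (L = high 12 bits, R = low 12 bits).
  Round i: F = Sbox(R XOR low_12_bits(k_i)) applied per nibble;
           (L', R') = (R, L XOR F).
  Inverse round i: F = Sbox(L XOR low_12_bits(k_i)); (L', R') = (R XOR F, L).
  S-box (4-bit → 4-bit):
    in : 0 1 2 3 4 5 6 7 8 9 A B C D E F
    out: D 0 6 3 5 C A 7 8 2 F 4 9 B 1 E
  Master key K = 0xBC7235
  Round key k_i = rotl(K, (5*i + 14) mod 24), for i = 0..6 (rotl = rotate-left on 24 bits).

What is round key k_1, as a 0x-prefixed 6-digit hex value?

0xADE391

K = 0xBC7235
k_0 = rotl(K, (5*0+14) mod 24) = rotl(K, 14) = 0x8D6F1C
k_1 = rotl(K, (5*1+14) mod 24) = rotl(K, 19) = 0xADE391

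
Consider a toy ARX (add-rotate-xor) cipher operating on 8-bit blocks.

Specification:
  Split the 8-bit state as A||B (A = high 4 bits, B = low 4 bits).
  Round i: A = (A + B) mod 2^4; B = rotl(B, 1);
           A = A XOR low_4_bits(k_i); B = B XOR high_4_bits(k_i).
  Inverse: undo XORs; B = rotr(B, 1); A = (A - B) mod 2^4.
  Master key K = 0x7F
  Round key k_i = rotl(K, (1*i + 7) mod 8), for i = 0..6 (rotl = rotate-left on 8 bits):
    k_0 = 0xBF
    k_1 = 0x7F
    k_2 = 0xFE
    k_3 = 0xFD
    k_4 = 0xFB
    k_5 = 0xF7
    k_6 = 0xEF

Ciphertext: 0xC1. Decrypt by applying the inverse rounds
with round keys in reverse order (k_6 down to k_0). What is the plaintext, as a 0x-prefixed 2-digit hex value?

0x0F

s_0 = ciphertext = 0xC1
s_1 = InvRound(s_0, k_6) = 0x4F
s_2 = InvRound(s_1, k_5) = 0x30
s_3 = InvRound(s_2, k_4) = 0x9F
s_4 = InvRound(s_3, k_3) = 0x40
s_5 = InvRound(s_4, k_2) = 0xBF
s_6 = InvRound(s_5, k_1) = 0x04
s_7 = InvRound(s_6, k_0) = 0x0F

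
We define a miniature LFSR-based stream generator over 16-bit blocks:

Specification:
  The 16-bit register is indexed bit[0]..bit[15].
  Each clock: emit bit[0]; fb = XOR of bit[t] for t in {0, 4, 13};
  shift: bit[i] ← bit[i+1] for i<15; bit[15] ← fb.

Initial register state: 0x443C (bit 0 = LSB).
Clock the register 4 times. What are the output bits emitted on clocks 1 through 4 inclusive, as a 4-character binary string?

0011

reg_0 = 0x443C
clock 1: out=0, reg = 0xA21E
clock 2: out=0, reg = 0x510F
clock 3: out=1, reg = 0xA887
clock 4: out=1, reg = 0x5443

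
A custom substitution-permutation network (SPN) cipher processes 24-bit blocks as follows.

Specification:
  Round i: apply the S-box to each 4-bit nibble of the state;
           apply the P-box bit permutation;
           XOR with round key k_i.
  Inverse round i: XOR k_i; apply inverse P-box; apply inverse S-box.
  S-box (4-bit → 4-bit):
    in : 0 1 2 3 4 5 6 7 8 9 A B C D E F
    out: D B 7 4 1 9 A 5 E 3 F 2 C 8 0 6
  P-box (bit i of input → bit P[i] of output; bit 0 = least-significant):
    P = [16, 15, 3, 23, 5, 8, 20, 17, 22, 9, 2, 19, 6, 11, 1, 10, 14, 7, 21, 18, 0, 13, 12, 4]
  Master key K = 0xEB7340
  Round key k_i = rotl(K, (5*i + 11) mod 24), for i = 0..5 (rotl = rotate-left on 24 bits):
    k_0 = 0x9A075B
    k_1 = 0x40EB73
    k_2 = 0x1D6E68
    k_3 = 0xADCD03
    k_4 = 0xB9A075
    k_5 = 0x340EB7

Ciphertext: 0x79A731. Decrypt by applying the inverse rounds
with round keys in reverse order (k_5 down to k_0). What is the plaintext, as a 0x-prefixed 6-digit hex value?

s_0 = ciphertext = 0x79A731
s_1 = InvRound(s_0, k_5) = 0xB6F0B9
s_2 = InvRound(s_1, k_4) = 0x314CD7
s_3 = InvRound(s_2, k_3) = 0xD64CF6
s_4 = InvRound(s_3, k_2) = 0x6B3AD0
s_5 = InvRound(s_4, k_1) = 0x723D19
s_6 = InvRound(s_5, k_0) = 0xF321ED

0xF321ED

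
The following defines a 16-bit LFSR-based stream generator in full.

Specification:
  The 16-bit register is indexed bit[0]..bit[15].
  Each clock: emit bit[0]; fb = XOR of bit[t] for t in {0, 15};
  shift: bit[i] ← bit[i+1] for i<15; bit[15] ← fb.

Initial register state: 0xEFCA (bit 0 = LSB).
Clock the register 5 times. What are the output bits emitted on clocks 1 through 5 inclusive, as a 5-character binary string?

01010

reg_0 = 0xEFCA
clock 1: out=0, reg = 0xF7E5
clock 2: out=1, reg = 0x7BF2
clock 3: out=0, reg = 0x3DF9
clock 4: out=1, reg = 0x9EFC
clock 5: out=0, reg = 0xCF7E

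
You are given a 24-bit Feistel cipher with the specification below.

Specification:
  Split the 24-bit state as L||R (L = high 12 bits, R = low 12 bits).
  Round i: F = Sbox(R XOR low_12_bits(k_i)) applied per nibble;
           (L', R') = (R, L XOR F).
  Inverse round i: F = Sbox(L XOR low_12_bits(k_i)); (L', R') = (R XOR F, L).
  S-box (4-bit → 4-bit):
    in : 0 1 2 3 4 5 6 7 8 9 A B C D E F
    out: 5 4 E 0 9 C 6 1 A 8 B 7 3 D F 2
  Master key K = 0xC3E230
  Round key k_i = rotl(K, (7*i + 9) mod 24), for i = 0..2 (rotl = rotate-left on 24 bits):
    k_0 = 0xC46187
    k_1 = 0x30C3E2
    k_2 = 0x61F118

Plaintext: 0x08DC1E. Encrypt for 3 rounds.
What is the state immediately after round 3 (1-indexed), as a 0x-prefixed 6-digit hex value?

0x3EF324

s_0 = plaintext = 0x08DC1E
s_1 = Round(s_0, k_0) = 0xC1ED05
s_2 = Round(s_1, k_1) = 0xD053EF
s_3 = Round(s_2, k_2) = 0x3EF324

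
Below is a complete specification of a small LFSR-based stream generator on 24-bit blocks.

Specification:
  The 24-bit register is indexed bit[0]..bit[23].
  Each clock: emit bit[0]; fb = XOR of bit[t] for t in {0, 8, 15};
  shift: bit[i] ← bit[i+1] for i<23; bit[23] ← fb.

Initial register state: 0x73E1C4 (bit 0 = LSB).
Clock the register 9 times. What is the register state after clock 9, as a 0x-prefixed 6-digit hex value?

reg_0 = 0x73E1C4
clock 1: out=0, reg = 0x39F0E2
clock 2: out=0, reg = 0x9CF871
clock 3: out=1, reg = 0x4E7C38
clock 4: out=0, reg = 0x273E1C
clock 5: out=0, reg = 0x139F0E
clock 6: out=0, reg = 0x09CF87
clock 7: out=1, reg = 0x84E7C3
clock 8: out=1, reg = 0xC273E1
clock 9: out=1, reg = 0x6139F0

0x6139F0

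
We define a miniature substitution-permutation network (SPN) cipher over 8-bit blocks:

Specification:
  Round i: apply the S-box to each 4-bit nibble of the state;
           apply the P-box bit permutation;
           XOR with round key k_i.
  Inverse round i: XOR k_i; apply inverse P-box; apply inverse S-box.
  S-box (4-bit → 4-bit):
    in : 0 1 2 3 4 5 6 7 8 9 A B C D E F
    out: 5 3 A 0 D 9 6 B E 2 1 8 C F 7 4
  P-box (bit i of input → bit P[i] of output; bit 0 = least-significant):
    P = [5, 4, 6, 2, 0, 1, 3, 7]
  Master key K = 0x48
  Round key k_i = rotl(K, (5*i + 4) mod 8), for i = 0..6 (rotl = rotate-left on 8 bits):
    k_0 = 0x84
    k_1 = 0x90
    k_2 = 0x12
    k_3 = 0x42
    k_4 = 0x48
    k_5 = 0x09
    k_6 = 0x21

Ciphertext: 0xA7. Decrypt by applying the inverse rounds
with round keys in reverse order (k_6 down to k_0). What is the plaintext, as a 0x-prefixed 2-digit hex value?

s_0 = ciphertext = 0xA7
s_1 = InvRound(s_0, k_6) = 0x2B
s_2 = InvRound(s_1, k_5) = 0x9A
s_3 = InvRound(s_2, k_4) = 0x26
s_4 = InvRound(s_3, k_3) = 0x34
s_5 = InvRound(s_4, k_2) = 0x95
s_6 = InvRound(s_5, k_1) = 0xAB
s_7 = InvRound(s_6, k_0) = 0xE5

0xE5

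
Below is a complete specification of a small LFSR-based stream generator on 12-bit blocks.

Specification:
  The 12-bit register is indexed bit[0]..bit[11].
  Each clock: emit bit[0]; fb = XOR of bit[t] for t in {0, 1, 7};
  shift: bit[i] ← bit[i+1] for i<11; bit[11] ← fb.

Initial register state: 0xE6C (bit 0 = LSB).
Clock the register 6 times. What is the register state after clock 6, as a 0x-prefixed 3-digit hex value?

0x1B9

reg_0 = 0xE6C
clock 1: out=0, reg = 0x736
clock 2: out=0, reg = 0xB9B
clock 3: out=1, reg = 0xDCD
clock 4: out=1, reg = 0x6E6
clock 5: out=0, reg = 0x373
clock 6: out=1, reg = 0x1B9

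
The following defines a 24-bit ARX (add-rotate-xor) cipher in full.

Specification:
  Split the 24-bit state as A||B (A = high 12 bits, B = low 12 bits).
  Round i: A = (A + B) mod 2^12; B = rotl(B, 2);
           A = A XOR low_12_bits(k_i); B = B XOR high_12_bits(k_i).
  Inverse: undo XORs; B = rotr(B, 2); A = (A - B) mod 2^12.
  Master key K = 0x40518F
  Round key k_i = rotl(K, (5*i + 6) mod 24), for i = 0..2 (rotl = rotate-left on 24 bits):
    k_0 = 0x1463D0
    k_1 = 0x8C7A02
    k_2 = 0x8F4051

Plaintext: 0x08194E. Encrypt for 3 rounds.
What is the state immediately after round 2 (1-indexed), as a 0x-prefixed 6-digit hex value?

s_0 = plaintext = 0x08194E
s_1 = Round(s_0, k_0) = 0xA1F47C
s_2 = Round(s_1, k_1) = 0x499936
s_3 = Round(s_2, k_2) = 0xD9EC2E

0x499936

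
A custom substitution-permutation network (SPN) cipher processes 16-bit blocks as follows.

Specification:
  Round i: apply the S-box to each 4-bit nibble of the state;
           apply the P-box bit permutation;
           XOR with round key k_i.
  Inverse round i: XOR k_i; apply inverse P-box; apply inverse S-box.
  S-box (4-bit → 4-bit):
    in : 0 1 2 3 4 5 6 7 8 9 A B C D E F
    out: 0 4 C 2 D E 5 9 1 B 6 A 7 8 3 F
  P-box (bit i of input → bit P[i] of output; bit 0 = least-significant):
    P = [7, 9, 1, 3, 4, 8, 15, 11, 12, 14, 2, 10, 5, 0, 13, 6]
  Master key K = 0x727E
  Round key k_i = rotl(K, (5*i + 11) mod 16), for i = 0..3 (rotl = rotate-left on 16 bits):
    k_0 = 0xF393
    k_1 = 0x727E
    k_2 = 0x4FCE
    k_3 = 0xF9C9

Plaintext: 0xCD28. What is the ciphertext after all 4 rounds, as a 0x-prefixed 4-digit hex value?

0x1A1E

s_0 = plaintext = 0xCD28
s_1 = Round(s_0, k_0) = 0x5F32
s_2 = Round(s_1, k_1) = 0x0731
s_3 = Round(s_2, k_2) = 0x5ACC
s_4 = Round(s_3, k_3) = 0x1A1E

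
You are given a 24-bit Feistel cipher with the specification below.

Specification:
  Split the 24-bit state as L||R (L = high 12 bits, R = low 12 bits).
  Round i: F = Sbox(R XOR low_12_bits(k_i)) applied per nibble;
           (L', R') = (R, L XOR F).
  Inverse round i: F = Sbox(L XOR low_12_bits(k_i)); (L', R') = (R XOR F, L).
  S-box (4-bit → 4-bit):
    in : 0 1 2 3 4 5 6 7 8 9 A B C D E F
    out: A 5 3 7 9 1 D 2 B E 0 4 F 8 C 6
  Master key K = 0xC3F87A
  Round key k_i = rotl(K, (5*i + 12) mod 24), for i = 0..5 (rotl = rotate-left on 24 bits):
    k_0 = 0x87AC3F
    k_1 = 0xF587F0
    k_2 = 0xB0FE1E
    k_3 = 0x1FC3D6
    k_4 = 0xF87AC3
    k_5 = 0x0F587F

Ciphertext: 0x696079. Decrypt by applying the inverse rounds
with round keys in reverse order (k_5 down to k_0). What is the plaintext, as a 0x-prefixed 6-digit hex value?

s_0 = ciphertext = 0x696079
s_1 = InvRound(s_0, k_5) = 0xCB7696
s_2 = InvRound(s_1, k_4) = 0xBBFCB7
s_3 = InvRound(s_2, k_3) = 0x769BBF
s_4 = InvRound(s_3, k_2) = 0x59D769
s_5 = InvRound(s_4, k_1) = 0x4B159D
s_6 = InvRound(s_5, k_0) = 0xE214B1

0xE214B1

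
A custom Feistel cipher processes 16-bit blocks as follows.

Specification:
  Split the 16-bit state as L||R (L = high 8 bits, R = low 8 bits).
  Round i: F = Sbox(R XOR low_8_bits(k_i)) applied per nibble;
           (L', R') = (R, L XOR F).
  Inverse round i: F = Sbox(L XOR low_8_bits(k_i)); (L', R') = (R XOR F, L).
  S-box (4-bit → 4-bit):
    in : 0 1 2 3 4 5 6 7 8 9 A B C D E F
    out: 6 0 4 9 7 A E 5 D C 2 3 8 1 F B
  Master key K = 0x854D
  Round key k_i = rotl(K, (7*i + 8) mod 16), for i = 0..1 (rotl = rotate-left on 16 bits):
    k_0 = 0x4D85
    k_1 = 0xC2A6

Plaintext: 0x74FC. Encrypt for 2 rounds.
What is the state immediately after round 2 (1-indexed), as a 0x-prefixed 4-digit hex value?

s_0 = plaintext = 0x74FC
s_1 = Round(s_0, k_0) = 0xFC28
s_2 = Round(s_1, k_1) = 0x2823

0x2823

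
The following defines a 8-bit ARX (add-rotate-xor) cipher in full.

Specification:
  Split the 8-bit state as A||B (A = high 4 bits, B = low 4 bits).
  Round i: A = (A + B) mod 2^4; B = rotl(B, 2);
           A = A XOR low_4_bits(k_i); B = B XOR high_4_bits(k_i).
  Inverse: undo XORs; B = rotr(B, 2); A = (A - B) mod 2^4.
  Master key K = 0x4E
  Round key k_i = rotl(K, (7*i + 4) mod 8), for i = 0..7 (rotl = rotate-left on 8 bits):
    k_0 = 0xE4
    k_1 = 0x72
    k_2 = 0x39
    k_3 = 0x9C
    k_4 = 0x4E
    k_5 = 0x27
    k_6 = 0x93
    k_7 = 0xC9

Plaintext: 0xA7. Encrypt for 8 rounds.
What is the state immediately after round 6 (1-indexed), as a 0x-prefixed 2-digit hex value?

0xBD

s_0 = plaintext = 0xA7
s_1 = Round(s_0, k_0) = 0x53
s_2 = Round(s_1, k_1) = 0xAB
s_3 = Round(s_2, k_2) = 0xCD
s_4 = Round(s_3, k_3) = 0x5E
s_5 = Round(s_4, k_4) = 0xDF
s_6 = Round(s_5, k_5) = 0xBD
s_7 = Round(s_6, k_6) = 0xBE
s_8 = Round(s_7, k_7) = 0x07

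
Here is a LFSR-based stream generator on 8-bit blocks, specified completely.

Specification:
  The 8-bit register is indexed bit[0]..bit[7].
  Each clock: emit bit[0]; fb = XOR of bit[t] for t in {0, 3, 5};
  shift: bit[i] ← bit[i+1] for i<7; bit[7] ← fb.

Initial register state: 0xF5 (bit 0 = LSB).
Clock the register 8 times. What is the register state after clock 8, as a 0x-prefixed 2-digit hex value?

reg_0 = 0xF5
clock 1: out=1, reg = 0x7A
clock 2: out=0, reg = 0x3D
clock 3: out=1, reg = 0x9E
clock 4: out=0, reg = 0xCF
clock 5: out=1, reg = 0x67
clock 6: out=1, reg = 0x33
clock 7: out=1, reg = 0x19
clock 8: out=1, reg = 0x0C

0x0C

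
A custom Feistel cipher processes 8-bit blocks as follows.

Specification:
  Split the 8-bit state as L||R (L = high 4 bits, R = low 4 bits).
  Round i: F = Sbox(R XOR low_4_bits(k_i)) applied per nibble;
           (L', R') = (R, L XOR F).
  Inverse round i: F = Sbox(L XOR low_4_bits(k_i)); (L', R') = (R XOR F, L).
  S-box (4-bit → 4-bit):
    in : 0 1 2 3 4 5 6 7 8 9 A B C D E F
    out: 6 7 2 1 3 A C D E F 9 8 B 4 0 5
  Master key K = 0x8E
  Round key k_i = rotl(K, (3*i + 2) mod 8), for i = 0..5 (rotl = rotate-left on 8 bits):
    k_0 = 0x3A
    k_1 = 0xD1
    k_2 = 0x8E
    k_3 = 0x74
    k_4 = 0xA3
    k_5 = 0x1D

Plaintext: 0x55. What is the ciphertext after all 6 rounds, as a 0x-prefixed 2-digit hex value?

s_0 = plaintext = 0x55
s_1 = Round(s_0, k_0) = 0x50
s_2 = Round(s_1, k_1) = 0x02
s_3 = Round(s_2, k_2) = 0x2B
s_4 = Round(s_3, k_3) = 0xB7
s_5 = Round(s_4, k_4) = 0x78
s_6 = Round(s_5, k_5) = 0x8D

0x8D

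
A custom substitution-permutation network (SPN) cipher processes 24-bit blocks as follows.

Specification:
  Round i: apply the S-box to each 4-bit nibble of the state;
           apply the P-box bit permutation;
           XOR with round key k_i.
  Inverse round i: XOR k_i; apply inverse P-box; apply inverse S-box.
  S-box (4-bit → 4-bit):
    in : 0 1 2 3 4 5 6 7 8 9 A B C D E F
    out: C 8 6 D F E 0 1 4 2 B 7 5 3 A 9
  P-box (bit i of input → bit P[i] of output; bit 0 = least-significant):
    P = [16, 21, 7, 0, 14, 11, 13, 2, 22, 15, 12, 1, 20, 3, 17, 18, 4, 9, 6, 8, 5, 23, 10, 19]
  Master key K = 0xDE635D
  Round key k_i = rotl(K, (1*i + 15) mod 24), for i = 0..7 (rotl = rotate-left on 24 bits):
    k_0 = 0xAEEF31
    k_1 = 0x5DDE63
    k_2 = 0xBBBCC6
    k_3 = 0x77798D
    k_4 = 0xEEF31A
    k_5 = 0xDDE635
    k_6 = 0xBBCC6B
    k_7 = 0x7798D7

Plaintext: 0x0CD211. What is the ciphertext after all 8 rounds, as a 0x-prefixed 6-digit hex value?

s_0 = plaintext = 0x0CD211
s_1 = Round(s_0, k_0) = 0xB67B6C
s_2 = Round(s_1, k_1) = 0x8C4AC3
s_3 = Round(s_2, k_2) = 0xEC581D
s_4 = Round(s_3, k_3) = 0xD869D1
s_5 = Round(s_4, k_4) = 0x6E3B7B
s_6 = Round(s_5, k_5) = 0xAA35B5
s_7 = Round(s_6, k_6) = 0x0537D8
s_8 = Round(s_7, k_7) = 0x29D717

0x29D717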